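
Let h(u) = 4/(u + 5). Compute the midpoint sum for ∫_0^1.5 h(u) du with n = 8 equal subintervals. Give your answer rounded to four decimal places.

Δu = (1.5 − 0)/8 = 0.1875.
Midpoints: 0.09375, 0.28125, 0.46875, 0.65625, 0.84375, 1.03125, 1.21875, 1.40625.
h(0.09375) = 128/163, h(0.28125) = 128/169, h(0.46875) = 128/175, h(0.65625) = 128/181, h(0.84375) = 128/187, h(1.03125) = 128/193, h(1.21875) = 128/199, h(1.40625) = 128/205.
Sum = Δu · [h(0.09375) + h(0.28125) + h(0.46875) + ...].
Sum ≈ 1.0494.

1.0494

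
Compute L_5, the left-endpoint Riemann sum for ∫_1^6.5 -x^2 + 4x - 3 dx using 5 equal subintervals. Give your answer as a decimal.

-15.73

Δx = (6.5 − 1)/5 = 1.1.
Left endpoints: 1, 2.1, 3.2, 4.3, 5.4.
f(1) = 0, f(2.1) = 0.99, f(3.2) = -0.44, f(4.3) = -4.29, f(5.4) = -10.56.
Sum = Δx · [f(1) + f(2.1) + f(3.2) + f(4.3) + f(5.4)].
Sum = -15.73.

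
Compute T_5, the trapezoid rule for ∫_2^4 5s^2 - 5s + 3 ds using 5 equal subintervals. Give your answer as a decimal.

69.6

Δs = (4 − 2)/5 = 0.4.
f(2) = 13, f(2.4) = 19.8, f(2.8) = 28.2, f(3.2) = 38.2, f(3.6) = 49.8, f(4) = 63.
T_5 = (Δs/2)·[f(s_0) + 2f(s_1) + ... + 2f(s_{4}) + f(s_5)].
Sum = 69.6.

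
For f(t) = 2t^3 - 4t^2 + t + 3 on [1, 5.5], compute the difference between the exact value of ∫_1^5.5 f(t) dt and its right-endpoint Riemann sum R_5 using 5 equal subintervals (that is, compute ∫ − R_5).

Exact integral: ∫_1^5.5 f(t) dt = 264.65625.
R_5 = 372.285.
Error = 264.65625 − 372.285 = -107.62875.

-107.62875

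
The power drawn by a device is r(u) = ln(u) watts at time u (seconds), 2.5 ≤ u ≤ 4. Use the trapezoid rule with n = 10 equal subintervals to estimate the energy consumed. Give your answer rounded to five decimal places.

1.75417

Δu = (4 − 2.5)/10 = 0.15.
r(2.5) ≈ 0.91629, r(2.65) ≈ 0.97456, r(2.8) ≈ 1.02962, r(2.95) ≈ 1.08181, r(3.1) ≈ 1.13140, r(3.25) ≈ 1.17865, r(3.4) ≈ 1.22378, r(3.55) ≈ 1.26695, r(3.7) ≈ 1.30833, r(3.85) ≈ 1.34807, r(4) ≈ 1.38629.
T_10 = (Δu/2)·[r(u_0) + 2r(u_1) + ... + 2r(u_{9}) + r(u_10)].
Sum ≈ 1.75417.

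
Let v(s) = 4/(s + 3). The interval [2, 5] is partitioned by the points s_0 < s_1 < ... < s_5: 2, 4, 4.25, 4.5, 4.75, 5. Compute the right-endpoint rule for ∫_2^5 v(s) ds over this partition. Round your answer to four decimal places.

Subinterval widths: 2, 0.25, 0.25, 0.25, 0.25.
Right endpoints: 4, 4.25, 4.5, 4.75, 5.
v(4) = 4/7, v(4.25) = 16/29, v(4.5) = 8/15, v(4.75) = 16/31, v(5) = 0.5.
Sum = Σ Δs_i · v(s_i).
Sum ≈ 1.6682.

1.6682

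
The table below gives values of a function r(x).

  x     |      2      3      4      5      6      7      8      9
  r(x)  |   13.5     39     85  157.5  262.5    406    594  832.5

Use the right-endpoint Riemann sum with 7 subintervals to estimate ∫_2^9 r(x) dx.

2376.5

Δx = 1.
Sum = 1·[39 + 85 + 157.5 + 262.5 + 406 + 594 + 832.5] = 2376.5.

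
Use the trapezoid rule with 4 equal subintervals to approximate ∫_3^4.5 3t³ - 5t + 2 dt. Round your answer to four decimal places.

222.8584

Δt = (4.5 − 3)/4 = 0.375.
f(3) = 68, f(3.375) = 51433/512, f(3.75) = 141.453125, f(4.125) = 98275/512, f(4.5) = 252.875.
T_4 = (Δt/2)·[f(t_0) + 2f(t_1) + 2f(t_2) + 2f(t_3) + f(t_4)].
Sum ≈ 222.8584.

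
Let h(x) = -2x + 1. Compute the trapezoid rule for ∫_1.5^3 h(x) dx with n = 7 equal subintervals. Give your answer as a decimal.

-5.25

Δx = (3 − 1.5)/7 = 3/14.
h(1.5) = -2, h(12/7) = -17/7, h(27/14) = -20/7, h(15/7) = -23/7, h(33/14) = -26/7, h(18/7) = -29/7, h(39/14) = -32/7, h(3) = -5.
T_7 = (Δx/2)·[h(x_0) + 2h(x_1) + ... + 2h(x_{6}) + h(x_7)].
Sum = -5.25.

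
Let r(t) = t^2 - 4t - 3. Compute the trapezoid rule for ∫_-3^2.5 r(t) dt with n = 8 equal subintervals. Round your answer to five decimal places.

3.64160

Δt = (2.5 − (-3))/8 = 0.6875.
r(-3) = 18, r(-2.3125) = 11.59765625, r(-1.625) = 6.140625, r(-0.9375) = 1.62890625, r(-0.25) = -1.9375, r(0.4375) = -4.55859375, r(1.125) = -6.234375, r(1.8125) = -6.96484375, r(2.5) = -6.75.
T_8 = (Δt/2)·[r(t_0) + 2r(t_1) + ... + 2r(t_{7}) + r(t_8)].
Sum ≈ 3.64160.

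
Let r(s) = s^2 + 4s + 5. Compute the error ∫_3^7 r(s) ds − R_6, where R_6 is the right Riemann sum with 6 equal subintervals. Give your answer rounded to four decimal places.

-18.9630

Exact integral: ∫_3^7 r(s) ds ≈ 205.333333.
R_6 ≈ 224.296296.
Error ≈ 205.333333 − 224.296296 ≈ -18.9630.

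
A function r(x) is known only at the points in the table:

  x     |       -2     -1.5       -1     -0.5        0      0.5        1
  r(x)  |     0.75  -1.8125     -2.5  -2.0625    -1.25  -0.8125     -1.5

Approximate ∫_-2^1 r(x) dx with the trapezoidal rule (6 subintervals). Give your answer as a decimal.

-4.40625

Δx = 0.5.
T_6 = (0.5/2)·[0.75 + 2·(-1.8125) + 2·(-2.5) + 2·(-2.0625) + 2·(-1.25) + 2·(-0.8125) + (-1.5)] = -4.40625.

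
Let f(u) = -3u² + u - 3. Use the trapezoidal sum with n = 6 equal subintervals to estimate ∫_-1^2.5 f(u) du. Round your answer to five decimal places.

Δu = (2.5 − (-1))/6 = 7/12.
f(-1) = -7, f(-5/12) = -3.9375, f(1/6) = -35/12, f(0.75) = -3.9375, f(4/3) = -7, f(23/12) = -581/48, f(2.5) = -19.25.
T_6 = (Δu/2)·[f(u_0) + 2f(u_1) + ... + 2f(u_{5}) + f(u_6)].
Sum ≈ -25.09549.

-25.09549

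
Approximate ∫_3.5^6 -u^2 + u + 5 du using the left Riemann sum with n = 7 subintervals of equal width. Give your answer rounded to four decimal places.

-29.5918

Δu = (6 − 3.5)/7 = 5/14.
Left endpoints: 3.5, 27/7, 59/14, 32/7, 69/14, 37/7, 79/14.
f(3.5) = -3.75, f(27/7) = -295/49, f(59/14) = -1675/196, f(32/7) = -555/49, f(69/14) = -2815/196, f(37/7) = -865/49, f(79/14) = -4155/196.
Sum = Δu · [f(3.5) + f(27/7) + f(59/14) + ...].
Sum ≈ -29.5918.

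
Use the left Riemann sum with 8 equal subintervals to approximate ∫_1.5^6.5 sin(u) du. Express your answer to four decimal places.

Δu = (6.5 − 1.5)/8 = 0.625.
Left endpoints: 1.5, 2.125, 2.75, 3.375, 4, 4.625, 5.25, 5.875.
f(1.5) ≈ 0.9975, f(2.125) ≈ 0.8503, f(2.75) ≈ 0.3817, f(3.375) ≈ -0.2313, f(4) ≈ -0.7568, f(4.625) ≈ -0.9962, f(5.25) ≈ -0.8589, f(5.875) ≈ -0.3969.
Sum = Δu · [f(1.5) + f(2.125) + f(2.75) + ...].
Sum ≈ -0.6317.

-0.6317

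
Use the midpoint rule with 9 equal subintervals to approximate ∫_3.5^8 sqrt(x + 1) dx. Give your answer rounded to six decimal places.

11.636758

Δx = (8 − 3.5)/9 = 0.5.
Midpoints: 3.75, 4.25, 4.75, 5.25, 5.75, 6.25, 6.75, 7.25, 7.75.
f(3.75) ≈ 2.179449, f(4.25) ≈ 2.291288, f(4.75) ≈ 2.397916, f(5.25) ≈ 2.500000, f(5.75) ≈ 2.598076, f(6.25) ≈ 2.692582, f(6.75) ≈ 2.783882, f(7.25) ≈ 2.872281, f(7.75) ≈ 2.958040.
Sum = Δx · [f(3.75) + f(4.25) + f(4.75) + ...].
Sum ≈ 11.636758.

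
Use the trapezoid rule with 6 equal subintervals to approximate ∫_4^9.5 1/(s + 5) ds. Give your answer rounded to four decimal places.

Δs = (9.5 − 4)/6 = 11/12.
f(4) = 1/9, f(59/12) = 12/119, f(35/6) = 6/65, f(6.75) = 4/47, f(23/3) = 3/38, f(103/12) = 12/163, f(9.5) = 2/29.
T_6 = (Δs/2)·[f(s_0) + 2f(s_1) + ... + 2f(s_{5}) + f(s_6)].
Sum ≈ 0.4775.

0.4775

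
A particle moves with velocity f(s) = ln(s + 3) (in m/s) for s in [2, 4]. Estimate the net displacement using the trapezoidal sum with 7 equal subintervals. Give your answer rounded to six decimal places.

Δs = (4 − 2)/7 = 2/7.
f(2) ≈ 1.609438, f(16/7) ≈ 1.665008, f(18/7) ≈ 1.717651, f(20/7) ≈ 1.767662, f(22/7) ≈ 1.815290, f(24/7) ≈ 1.860752, f(26/7) ≈ 1.904237, f(4) ≈ 1.945910.
T_7 = (Δs/2)·[f(s_0) + 2f(s_1) + ... + 2f(s_{6}) + f(s_7)].
Sum ≈ 3.573793.

3.573793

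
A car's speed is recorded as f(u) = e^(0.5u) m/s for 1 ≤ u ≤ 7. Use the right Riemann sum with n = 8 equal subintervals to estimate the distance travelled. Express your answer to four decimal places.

Δu = (7 − 1)/8 = 0.75.
Right endpoints: 1.75, 2.5, 3.25, 4, 4.75, 5.5, 6.25, 7.
f(1.75) ≈ 2.3989, f(2.5) ≈ 3.4903, f(3.25) ≈ 5.0784, f(4) ≈ 7.3891, f(4.75) ≈ 10.7510, f(5.5) ≈ 15.6426, f(6.25) ≈ 22.7599, f(7) ≈ 33.1155.
Sum = Δu · [f(1.75) + f(2.5) + f(3.25) + ...].
Sum ≈ 75.4693.

75.4693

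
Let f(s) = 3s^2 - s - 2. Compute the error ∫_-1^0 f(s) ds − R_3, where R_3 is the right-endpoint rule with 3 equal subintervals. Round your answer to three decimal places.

0.611

Exact integral: ∫_-1^0 f(s) ds = -0.5.
R_3 ≈ -1.11111.
Error ≈ -0.5 − (-1.11111) ≈ 0.611.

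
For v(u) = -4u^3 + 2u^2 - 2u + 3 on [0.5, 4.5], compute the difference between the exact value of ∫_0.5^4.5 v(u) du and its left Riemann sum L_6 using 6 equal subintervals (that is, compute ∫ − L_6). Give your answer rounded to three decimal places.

Exact integral: ∫_0.5^4.5 v(u) du ≈ -357.33333.
L_6 ≈ -254.96296.
Error ≈ -357.33333 − (-254.96296) ≈ -102.370.

-102.370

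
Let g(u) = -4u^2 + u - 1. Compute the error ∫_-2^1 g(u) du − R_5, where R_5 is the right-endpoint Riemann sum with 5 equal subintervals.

Exact integral: ∫_-2^1 g(u) du = -16.5.
R_5 = -12.72.
Error = -16.5 − (-12.72) = -3.78.

-3.78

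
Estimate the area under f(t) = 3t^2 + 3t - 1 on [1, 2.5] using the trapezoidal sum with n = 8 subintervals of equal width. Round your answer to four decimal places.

21.0264

Δt = (2.5 − 1)/8 = 0.1875.
f(1) = 5, f(1.1875) = 6.79296875, f(1.375) = 8.796875, f(1.5625) = 11.01171875, f(1.75) = 13.4375, f(1.9375) = 16.07421875, f(2.125) = 18.921875, f(2.3125) = 21.98046875, f(2.5) = 25.25.
T_8 = (Δt/2)·[f(t_0) + 2f(t_1) + ... + 2f(t_{7}) + f(t_8)].
Sum ≈ 21.0264.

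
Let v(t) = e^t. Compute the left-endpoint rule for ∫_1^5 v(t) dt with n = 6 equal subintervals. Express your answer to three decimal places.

102.486

Δt = (5 − 1)/6 = 2/3.
Left endpoints: 1, 5/3, 7/3, 3, 11/3, 13/3.
v(1) ≈ 2.718, v(5/3) ≈ 5.294, v(7/3) ≈ 10.312, v(3) ≈ 20.086, v(11/3) ≈ 39.121, v(13/3) ≈ 76.198.
Sum = Δt · [v(1) + v(5/3) + v(7/3) + ...].
Sum ≈ 102.486.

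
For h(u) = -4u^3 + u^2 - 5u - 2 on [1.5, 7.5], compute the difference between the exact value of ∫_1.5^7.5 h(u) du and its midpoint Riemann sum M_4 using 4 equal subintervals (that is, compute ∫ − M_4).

Exact integral: ∫_1.5^7.5 h(u) du = -3166.5.
M_4 = -3106.875.
Error = -3166.5 − (-3106.875) = -59.625.

-59.625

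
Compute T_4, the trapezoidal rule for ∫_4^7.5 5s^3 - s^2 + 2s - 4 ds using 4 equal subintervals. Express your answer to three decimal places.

3580.110

Δs = (7.5 − 4)/4 = 0.875.
f(4) = 308, f(4.875) = 287371/512, f(5.75) = 924.984375, f(6.625) = 726649/512, f(7.5) = 2064.125.
T_4 = (Δs/2)·[f(s_0) + 2f(s_1) + 2f(s_2) + 2f(s_3) + f(s_4)].
Sum ≈ 3580.110.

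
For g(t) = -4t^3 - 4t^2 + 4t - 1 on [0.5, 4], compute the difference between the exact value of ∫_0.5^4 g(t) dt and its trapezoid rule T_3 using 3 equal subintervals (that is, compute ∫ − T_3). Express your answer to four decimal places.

Exact integral: ∫_0.5^4 g(t) dt ≈ -313.104167.
T_3 ≈ -337.717593.
Error ≈ -313.104167 − (-337.717593) ≈ 24.6134.

24.6134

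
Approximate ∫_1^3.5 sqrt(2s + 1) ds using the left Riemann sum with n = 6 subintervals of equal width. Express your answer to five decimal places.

Δs = (3.5 − 1)/6 = 5/12.
Left endpoints: 1, 17/12, 11/6, 2.25, 8/3, 37/12.
f(1) ≈ 1.73205, f(17/12) ≈ 1.95789, f(11/6) ≈ 2.16025, f(2.25) ≈ 2.34521, f(8/3) ≈ 2.51661, f(37/12) ≈ 2.67706.
Sum = Δs · [f(1) + f(17/12) + f(11/6) + ...].
Sum ≈ 5.57878.

5.57878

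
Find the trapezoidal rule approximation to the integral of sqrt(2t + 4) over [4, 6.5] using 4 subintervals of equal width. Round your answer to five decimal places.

9.50636

Δt = (6.5 − 4)/4 = 0.625.
f(4) ≈ 3.46410, f(4.625) ≈ 3.64005, f(5.25) ≈ 3.80789, f(5.875) ≈ 3.96863, f(6.5) ≈ 4.12311.
T_4 = (Δt/2)·[f(t_0) + 2f(t_1) + 2f(t_2) + 2f(t_3) + f(t_4)].
Sum ≈ 9.50636.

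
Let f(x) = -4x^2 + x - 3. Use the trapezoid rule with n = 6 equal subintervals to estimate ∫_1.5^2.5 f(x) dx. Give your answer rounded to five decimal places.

-17.35185

Δx = (2.5 − 1.5)/6 = 1/6.
f(1.5) = -10.5, f(5/3) = -112/9, f(11/6) = -263/18, f(2) = -17, f(13/6) = -353/18, f(7/3) = -202/9, f(2.5) = -25.5.
T_6 = (Δx/2)·[f(x_0) + 2f(x_1) + ... + 2f(x_{5}) + f(x_6)].
Sum ≈ -17.35185.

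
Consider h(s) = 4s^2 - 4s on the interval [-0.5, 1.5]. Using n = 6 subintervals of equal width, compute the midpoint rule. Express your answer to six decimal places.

Δs = (1.5 − (-0.5))/6 = 1/3.
Midpoints: -1/3, 0, 1/3, 2/3, 1, 4/3.
h(-1/3) = 16/9, h(0) = 0, h(1/3) = -8/9, h(2/3) = -8/9, h(1) = 0, h(4/3) = 16/9.
Sum = Δs · [h(-1/3) + h(0) + h(1/3) + ...].
Sum ≈ 0.592593.

0.592593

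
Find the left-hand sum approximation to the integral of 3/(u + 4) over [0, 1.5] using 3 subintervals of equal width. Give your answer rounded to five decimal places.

1.00833

Δu = (1.5 − 0)/3 = 0.5.
Left endpoints: 0, 0.5, 1.
f(0) = 0.75, f(0.5) = 2/3, f(1) = 0.6.
Sum = Δu · [f(0) + f(0.5) + f(1)].
Sum ≈ 1.00833.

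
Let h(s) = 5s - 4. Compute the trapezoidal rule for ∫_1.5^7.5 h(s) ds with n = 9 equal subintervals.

111

Δs = (7.5 − 1.5)/9 = 2/3.
h(1.5) = 3.5, h(13/6) = 41/6, h(17/6) = 61/6, h(3.5) = 13.5, h(25/6) = 101/6, h(29/6) = 121/6, h(5.5) = 23.5, h(37/6) = 161/6, h(41/6) = 181/6, h(7.5) = 33.5.
T_9 = (Δs/2)·[h(s_0) + 2h(s_1) + ... + 2h(s_{8}) + h(s_9)].
Sum = 111.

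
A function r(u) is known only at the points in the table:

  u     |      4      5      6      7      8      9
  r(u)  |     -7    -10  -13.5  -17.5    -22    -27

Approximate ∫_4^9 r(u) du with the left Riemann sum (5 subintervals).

Δu = 1.
Sum = 1·[(-7) + (-10) + (-13.5) + (-17.5) + (-22)] = -70.

-70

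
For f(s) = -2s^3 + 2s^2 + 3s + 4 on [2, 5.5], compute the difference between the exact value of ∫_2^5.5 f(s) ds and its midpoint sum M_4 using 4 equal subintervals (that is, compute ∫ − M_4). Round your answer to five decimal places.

Exact integral: ∫_2^5.5 f(s) ds ≈ -290.5729167.
M_4 ≈ -285.9951172.
Error ≈ -290.5729167 − (-285.9951172) ≈ -4.57780.

-4.57780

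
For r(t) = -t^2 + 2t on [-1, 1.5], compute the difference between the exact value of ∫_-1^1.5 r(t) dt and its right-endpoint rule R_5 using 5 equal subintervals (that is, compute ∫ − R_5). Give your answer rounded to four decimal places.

-0.8333

Exact integral: ∫_-1^1.5 r(t) dt ≈ -0.208333.
R_5 = 0.625.
Error ≈ -0.208333 − 0.625 ≈ -0.8333.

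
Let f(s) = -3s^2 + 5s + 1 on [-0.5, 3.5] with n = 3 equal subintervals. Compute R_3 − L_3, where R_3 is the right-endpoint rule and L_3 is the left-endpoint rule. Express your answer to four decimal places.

-21.3333

R_3 ≈ -23.222222.
L_3 ≈ -1.888889.
R_3 − L_3 ≈ -21.3333.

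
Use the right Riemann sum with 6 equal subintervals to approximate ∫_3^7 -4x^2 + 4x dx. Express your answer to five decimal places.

-390.51852

Δx = (7 − 3)/6 = 2/3.
Right endpoints: 11/3, 13/3, 5, 17/3, 19/3, 7.
f(11/3) = -352/9, f(13/3) = -520/9, f(5) = -80, f(17/3) = -952/9, f(19/3) = -1216/9, f(7) = -168.
Sum = Δx · [f(11/3) + f(13/3) + f(5) + ...].
Sum ≈ -390.51852.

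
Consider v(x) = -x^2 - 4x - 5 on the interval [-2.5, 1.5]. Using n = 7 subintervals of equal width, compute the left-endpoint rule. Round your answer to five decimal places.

-15.12245

Δx = (1.5 − (-2.5))/7 = 4/7.
Left endpoints: -2.5, -27/14, -19/14, -11/14, -3/14, 5/14, 13/14.
v(-2.5) = -1.25, v(-27/14) = -197/196, v(-19/14) = -277/196, v(-11/14) = -485/196, v(-3/14) = -821/196, v(5/14) = -1285/196, v(13/14) = -1877/196.
Sum = Δx · [v(-2.5) + v(-27/14) + v(-19/14) + ...].
Sum ≈ -15.12245.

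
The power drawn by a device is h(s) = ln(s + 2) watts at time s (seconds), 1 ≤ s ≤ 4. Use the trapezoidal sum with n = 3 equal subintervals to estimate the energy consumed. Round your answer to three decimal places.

Δs = (4 − 1)/3 = 1.
h(1) ≈ 1.099, h(2) ≈ 1.386, h(3) ≈ 1.609, h(4) ≈ 1.792.
T_3 = (Δs/2)·[h(s_0) + 2h(s_1) + 2h(s_2) + h(s_3)].
Sum ≈ 4.441.

4.441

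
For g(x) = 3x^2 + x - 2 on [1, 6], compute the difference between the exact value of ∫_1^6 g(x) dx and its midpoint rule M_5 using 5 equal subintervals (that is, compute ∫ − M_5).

1.25

Exact integral: ∫_1^6 g(x) dx = 222.5.
M_5 = 221.25.
Error = 222.5 − 221.25 = 1.25.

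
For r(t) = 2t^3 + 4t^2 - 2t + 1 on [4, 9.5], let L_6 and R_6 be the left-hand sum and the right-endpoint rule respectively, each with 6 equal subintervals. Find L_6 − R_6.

L_6 ≈ 4109.547164.
R_6 ≈ 5826.234664.
L_6 − R_6 = -1716.6875.

-1716.6875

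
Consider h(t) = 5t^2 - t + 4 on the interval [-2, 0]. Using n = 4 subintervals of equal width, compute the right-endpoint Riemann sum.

18.25

Δt = (0 − (-2))/4 = 0.5.
Right endpoints: -1.5, -1, -0.5, 0.
h(-1.5) = 16.75, h(-1) = 10, h(-0.5) = 5.75, h(0) = 4.
Sum = Δt · [h(-1.5) + h(-1) + h(-0.5) + h(0)].
Sum = 18.25.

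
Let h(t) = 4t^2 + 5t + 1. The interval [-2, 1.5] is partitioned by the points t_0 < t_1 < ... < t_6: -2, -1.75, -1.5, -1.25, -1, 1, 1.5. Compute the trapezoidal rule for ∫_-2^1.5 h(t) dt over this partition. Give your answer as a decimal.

Subinterval widths: 0.25, 0.25, 0.25, 0.25, 2, 0.5.
h(-2) = 7, h(-1.75) = 4.5, h(-1.5) = 2.5, h(-1.25) = 1, h(-1) = 0, h(1) = 10, h(1.5) = 17.5.
On each subinterval the trapezoid contributes (Δt_i/2)·[h(t_{i-1}) + h(t_i)].
Sum = 19.75.

19.75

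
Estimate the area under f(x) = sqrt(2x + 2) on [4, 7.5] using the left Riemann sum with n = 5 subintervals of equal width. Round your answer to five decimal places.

Δx = (7.5 − 4)/5 = 0.7.
Left endpoints: 4, 4.7, 5.4, 6.1, 6.8.
f(4) ≈ 3.16228, f(4.7) ≈ 3.37639, f(5.4) ≈ 3.57771, f(6.1) ≈ 3.76829, f(6.8) ≈ 3.94968.
Sum = Δx · [f(4) + f(4.7) + f(5.4) + f(6.1) + f(6.8)].
Sum ≈ 12.48404.

12.48404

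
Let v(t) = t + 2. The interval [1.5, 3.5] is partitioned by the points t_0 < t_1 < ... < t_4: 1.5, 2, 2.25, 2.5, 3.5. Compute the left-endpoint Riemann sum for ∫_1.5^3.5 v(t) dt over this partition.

Subinterval widths: 0.5, 0.25, 0.25, 1.
Left endpoints: 1.5, 2, 2.25, 2.5.
v(1.5) = 3.5, v(2) = 4, v(2.25) = 4.25, v(2.5) = 4.5.
Sum = Σ Δt_i · v(t_i).
Sum = 8.3125.

8.3125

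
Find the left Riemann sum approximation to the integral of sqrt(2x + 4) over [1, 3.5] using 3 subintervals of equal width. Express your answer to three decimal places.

6.895

Δx = (3.5 − 1)/3 = 5/6.
Left endpoints: 1, 11/6, 8/3.
f(1) ≈ 2.449, f(11/6) ≈ 2.769, f(8/3) ≈ 3.055.
Sum = Δx · [f(1) + f(11/6) + f(8/3)].
Sum ≈ 6.895.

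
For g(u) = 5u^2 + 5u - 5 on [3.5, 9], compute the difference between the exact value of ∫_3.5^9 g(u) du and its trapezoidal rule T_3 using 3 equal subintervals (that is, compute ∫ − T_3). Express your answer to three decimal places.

-15.405

Exact integral: ∫_3.5^9 g(u) du ≈ 1287.91667.
T_3 ≈ 1303.32176.
Error ≈ 1287.91667 − 1303.32176 ≈ -15.405.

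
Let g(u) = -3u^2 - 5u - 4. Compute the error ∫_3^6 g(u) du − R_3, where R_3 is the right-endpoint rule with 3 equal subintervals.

Exact integral: ∫_3^6 g(u) du = -268.5.
R_3 = -318.
Error = -268.5 − (-318) = 49.5.

49.5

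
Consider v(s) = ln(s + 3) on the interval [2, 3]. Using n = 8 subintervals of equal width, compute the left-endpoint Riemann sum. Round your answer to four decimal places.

1.6919

Δs = (3 − 2)/8 = 0.125.
Left endpoints: 2, 2.125, 2.25, 2.375, 2.5, 2.625, 2.75, 2.875.
v(2) ≈ 1.6094, v(2.125) ≈ 1.6341, v(2.25) ≈ 1.6582, v(2.375) ≈ 1.6818, v(2.5) ≈ 1.7047, v(2.625) ≈ 1.7272, v(2.75) ≈ 1.7492, v(2.875) ≈ 1.7707.
Sum = Δs · [v(2) + v(2.125) + v(2.25) + ...].
Sum ≈ 1.6919.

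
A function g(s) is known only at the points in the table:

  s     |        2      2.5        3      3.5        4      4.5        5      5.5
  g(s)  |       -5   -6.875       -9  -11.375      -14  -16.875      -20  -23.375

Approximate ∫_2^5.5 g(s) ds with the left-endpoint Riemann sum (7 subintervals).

-41.5625

Δs = 0.5.
Sum = 0.5·[(-5) + (-6.875) + (-9) + (-11.375) + (-14) + (-16.875) + (-20)] = -41.5625.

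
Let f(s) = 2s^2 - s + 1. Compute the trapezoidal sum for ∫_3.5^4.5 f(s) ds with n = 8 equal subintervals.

29.171875

Δs = (4.5 − 3.5)/8 = 0.125.
f(3.5) = 22, f(3.625) = 23.65625, f(3.75) = 25.375, f(3.875) = 27.15625, f(4) = 29, f(4.125) = 30.90625, f(4.25) = 32.875, f(4.375) = 34.90625, f(4.5) = 37.
T_8 = (Δs/2)·[f(s_0) + 2f(s_1) + ... + 2f(s_{7}) + f(s_8)].
Sum = 29.171875.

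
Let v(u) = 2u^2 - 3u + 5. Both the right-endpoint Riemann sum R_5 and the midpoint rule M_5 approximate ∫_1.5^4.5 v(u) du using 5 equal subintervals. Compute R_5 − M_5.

8.64

R_5 = 54.96.
M_5 = 46.32.
R_5 − M_5 = 8.64.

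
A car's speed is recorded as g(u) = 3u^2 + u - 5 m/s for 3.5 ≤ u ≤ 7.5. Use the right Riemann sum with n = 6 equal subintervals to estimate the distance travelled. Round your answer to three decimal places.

Δu = (7.5 − 3.5)/6 = 2/3.
Right endpoints: 25/6, 29/6, 5.5, 37/6, 41/6, 7.5.
g(25/6) = 51.25, g(29/6) = 839/12, g(5.5) = 91.25, g(37/6) = 115.25, g(41/6) = 1703/12, g(7.5) = 171.25.
Sum = Δu · [g(25/6) + g(29/6) + g(5.5) + ...].
Sum ≈ 427.222.

427.222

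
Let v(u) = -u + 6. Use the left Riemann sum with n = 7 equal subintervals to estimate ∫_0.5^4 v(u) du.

14

Δu = (4 − 0.5)/7 = 0.5.
Left endpoints: 0.5, 1, 1.5, 2, 2.5, 3, 3.5.
v(0.5) = 5.5, v(1) = 5, v(1.5) = 4.5, v(2) = 4, v(2.5) = 3.5, v(3) = 3, v(3.5) = 2.5.
Sum = Δu · [v(0.5) + v(1) + v(1.5) + ...].
Sum = 14.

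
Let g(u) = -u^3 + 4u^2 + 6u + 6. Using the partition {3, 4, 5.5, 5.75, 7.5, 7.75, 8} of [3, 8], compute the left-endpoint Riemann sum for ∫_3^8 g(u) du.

Subinterval widths: 1, 1.5, 0.25, 1.75, 0.25, 0.25.
Left endpoints: 3, 4, 5.5, 5.75, 7.5, 7.75.
g(3) = 33, g(4) = 30, g(5.5) = -6.375, g(5.75) = -17.359375, g(7.5) = -145.875, g(7.75) = -172.734375.
Sum = Σ Δu_i · g(u_i).
Sum = -33.625.

-33.625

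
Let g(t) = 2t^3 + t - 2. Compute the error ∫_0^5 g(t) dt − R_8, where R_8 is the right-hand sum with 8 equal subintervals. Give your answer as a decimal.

Exact integral: ∫_0^5 g(t) dt = 315.
R_8 = 399.5703125.
Error = 315 − 399.5703125 = -84.5703125.

-84.5703125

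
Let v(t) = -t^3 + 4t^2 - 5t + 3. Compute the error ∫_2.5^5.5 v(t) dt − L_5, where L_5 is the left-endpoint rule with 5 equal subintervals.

Exact integral: ∫_2.5^5.5 v(t) dt = -69.
L_5 = -49.515.
Error = -69 − (-49.515) = -19.485.

-19.485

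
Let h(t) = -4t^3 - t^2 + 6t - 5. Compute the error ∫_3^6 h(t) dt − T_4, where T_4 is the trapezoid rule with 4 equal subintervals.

15.46875

Exact integral: ∫_3^6 h(t) dt = -1212.
T_4 = -1227.46875.
Error = -1212 − (-1227.46875) = 15.46875.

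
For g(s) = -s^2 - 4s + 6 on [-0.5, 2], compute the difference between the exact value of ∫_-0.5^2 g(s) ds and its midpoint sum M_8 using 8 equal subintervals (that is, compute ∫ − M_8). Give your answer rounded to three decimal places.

Exact integral: ∫_-0.5^2 g(s) ds ≈ 4.79167.
M_8 ≈ 4.81201.
Error ≈ 4.79167 − 4.81201 ≈ -0.020.

-0.020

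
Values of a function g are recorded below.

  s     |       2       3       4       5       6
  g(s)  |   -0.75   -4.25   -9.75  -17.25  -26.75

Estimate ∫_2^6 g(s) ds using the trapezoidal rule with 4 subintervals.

-45

Δs = 1.
T_4 = (1/2)·[(-0.75) + 2·(-4.25) + 2·(-9.75) + 2·(-17.25) + (-26.75)] = -45.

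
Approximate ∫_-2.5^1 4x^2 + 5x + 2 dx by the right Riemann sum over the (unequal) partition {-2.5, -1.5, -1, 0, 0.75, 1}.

Subinterval widths: 1, 0.5, 1, 0.75, 0.25.
Right endpoints: -1.5, -1, 0, 0.75, 1.
f(-1.5) = 3.5, f(-1) = 1, f(0) = 2, f(0.75) = 8, f(1) = 11.
Sum = Σ Δx_i · f(x_i).
Sum = 14.75.

14.75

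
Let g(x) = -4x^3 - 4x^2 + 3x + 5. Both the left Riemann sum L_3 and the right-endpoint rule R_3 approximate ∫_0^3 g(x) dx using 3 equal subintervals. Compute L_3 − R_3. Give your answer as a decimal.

135

L_3 = -32.
R_3 = -167.
L_3 − R_3 = 135.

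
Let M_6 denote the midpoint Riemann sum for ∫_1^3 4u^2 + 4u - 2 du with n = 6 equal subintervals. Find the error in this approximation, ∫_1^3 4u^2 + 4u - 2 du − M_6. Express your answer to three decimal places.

0.074

Exact integral: ∫_1^3 f(u) du ≈ 46.66667.
M_6 ≈ 46.59259.
Error ≈ 46.66667 − 46.59259 ≈ 0.074.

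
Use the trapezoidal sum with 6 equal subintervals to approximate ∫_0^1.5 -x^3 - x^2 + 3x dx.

0.93359375

Δx = (1.5 − 0)/6 = 0.25.
f(0) = 0, f(0.25) = 0.671875, f(0.5) = 1.125, f(0.75) = 1.265625, f(1) = 1, f(1.25) = 0.234375, f(1.5) = -1.125.
T_6 = (Δx/2)·[f(x_0) + 2f(x_1) + ... + 2f(x_{5}) + f(x_6)].
Sum = 0.93359375.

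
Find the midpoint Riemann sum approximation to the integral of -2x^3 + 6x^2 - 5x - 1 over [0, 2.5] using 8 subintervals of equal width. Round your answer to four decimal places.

-6.3757

Δx = (2.5 − 0)/8 = 0.3125.
Midpoints: 0.15625, 0.46875, 0.78125, 1.09375, 1.40625, 1.71875, 2.03125, 2.34375.
f(0.15625) = -26909/16384, f(0.46875) = -36559/16384, f(0.78125) = -36009/16384, f(1.09375) = -31259/16384, f(1.40625) = -28309/16384, f(1.71875) = -33159/16384, f(2.03125) = -51809/16384, f(2.34375) = -90259/16384.
Sum = Δx · [f(0.15625) + f(0.46875) + f(0.78125) + ...].
Sum ≈ -6.3757.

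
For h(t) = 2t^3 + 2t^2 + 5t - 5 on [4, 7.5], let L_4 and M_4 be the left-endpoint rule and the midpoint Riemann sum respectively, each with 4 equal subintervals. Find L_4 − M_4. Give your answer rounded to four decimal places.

L_4 ≈ 1436.025391.
M_4 ≈ 1767.588867.
L_4 − M_4 ≈ -331.5635.

-331.5635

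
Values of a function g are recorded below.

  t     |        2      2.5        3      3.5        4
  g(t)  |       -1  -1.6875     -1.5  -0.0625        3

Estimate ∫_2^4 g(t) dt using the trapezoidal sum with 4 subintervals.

-1.125

Δt = 0.5.
T_4 = (0.5/2)·[(-1) + 2·(-1.6875) + 2·(-1.5) + 2·(-0.0625) + 3] = -1.125.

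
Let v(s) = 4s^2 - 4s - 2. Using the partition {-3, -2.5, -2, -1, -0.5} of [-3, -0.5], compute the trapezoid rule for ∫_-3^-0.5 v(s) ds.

49.25

Subinterval widths: 0.5, 0.5, 1, 0.5.
v(-3) = 46, v(-2.5) = 33, v(-2) = 22, v(-1) = 6, v(-0.5) = 1.
On each subinterval the trapezoid contributes (Δs_i/2)·[v(s_{i-1}) + v(s_i)].
Sum = 49.25.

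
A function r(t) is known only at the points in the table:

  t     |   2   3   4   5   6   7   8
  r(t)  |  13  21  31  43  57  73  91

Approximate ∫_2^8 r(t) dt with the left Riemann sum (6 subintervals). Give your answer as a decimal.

Δt = 1.
Sum = 1·[13 + 21 + 31 + 43 + 57 + 73] = 238.

238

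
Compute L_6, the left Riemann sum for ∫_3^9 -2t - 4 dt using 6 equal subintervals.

Δt = (9 − 3)/6 = 1.
Left endpoints: 3, 4, 5, 6, 7, 8.
f(3) = -10, f(4) = -12, f(5) = -14, f(6) = -16, f(7) = -18, f(8) = -20.
Sum = Δt · [f(3) + f(4) + f(5) + ...].
Sum = -90.

-90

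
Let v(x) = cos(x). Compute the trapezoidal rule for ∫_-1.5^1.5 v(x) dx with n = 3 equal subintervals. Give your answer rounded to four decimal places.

Δx = (1.5 − (-1.5))/3 = 1.
v(-1.5) ≈ 0.0707, v(-0.5) ≈ 0.8776, v(0.5) ≈ 0.8776, v(1.5) ≈ 0.0707.
T_3 = (Δx/2)·[v(x_0) + 2v(x_1) + 2v(x_2) + v(x_3)].
Sum ≈ 1.8259.

1.8259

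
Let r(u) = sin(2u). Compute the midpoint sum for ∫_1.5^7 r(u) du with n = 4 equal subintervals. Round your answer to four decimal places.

Δu = (7 − 1.5)/4 = 1.375.
Midpoints: 2.1875, 3.5625, 4.9375, 6.3125.
r(2.1875) ≈ -0.9436, r(3.5625) ≈ 0.7459, r(4.9375) ≈ -0.4352, r(6.3125) ≈ 0.0586.
Sum = Δu · [r(2.1875) + r(3.5625) + r(4.9375) + r(6.3125)].
Sum ≈ -0.7897.

-0.7897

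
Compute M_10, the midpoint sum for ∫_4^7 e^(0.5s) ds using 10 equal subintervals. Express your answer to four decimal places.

51.4046

Δs = (7 − 4)/10 = 0.3.
Midpoints: 4.15, 4.45, 4.75, 5.05, 5.35, 5.65, 5.95, 6.25, 6.55, 6.85.
f(4.15) ≈ 7.9645, f(4.45) ≈ 9.2535, f(4.75) ≈ 10.7510, f(5.05) ≈ 12.4909, f(5.35) ≈ 14.5123, f(5.65) ≈ 16.8609, f(5.95) ≈ 19.5896, f(6.25) ≈ 22.7599, f(6.55) ≈ 26.4432, f(6.85) ≈ 30.7226.
Sum = Δs · [f(4.15) + f(4.45) + f(4.75) + ...].
Sum ≈ 51.4046.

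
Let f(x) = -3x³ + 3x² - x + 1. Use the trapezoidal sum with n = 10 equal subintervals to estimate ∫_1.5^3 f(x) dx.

-35.30015625

Δx = (3 − 1.5)/10 = 0.15.
f(1.5) = -3.875, f(1.65) = -5.958875, f(1.8) = -8.576, f(1.95) = -11.787125, f(2.1) = -15.653, f(2.25) = -20.234375, f(2.4) = -25.592, f(2.55) = -31.786625, f(2.7) = -38.879, f(2.85) = -46.929875, f(3) = -56.
T_10 = (Δx/2)·[f(x_0) + 2f(x_1) + ... + 2f(x_{9}) + f(x_10)].
Sum = -35.30015625.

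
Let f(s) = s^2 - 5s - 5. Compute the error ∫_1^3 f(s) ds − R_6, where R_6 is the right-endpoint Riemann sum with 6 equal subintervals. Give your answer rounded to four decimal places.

0.2963

Exact integral: ∫_1^3 f(s) ds ≈ -21.333333.
R_6 ≈ -21.629630.
Error ≈ -21.333333 − (-21.629630) ≈ 0.2963.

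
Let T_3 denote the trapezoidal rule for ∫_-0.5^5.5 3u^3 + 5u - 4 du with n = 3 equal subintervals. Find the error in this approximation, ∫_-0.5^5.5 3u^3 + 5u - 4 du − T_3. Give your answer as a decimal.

Exact integral: ∫_-0.5^5.5 f(u) du = 737.25.
T_3 = 827.25.
Error = 737.25 − 827.25 = -90.

-90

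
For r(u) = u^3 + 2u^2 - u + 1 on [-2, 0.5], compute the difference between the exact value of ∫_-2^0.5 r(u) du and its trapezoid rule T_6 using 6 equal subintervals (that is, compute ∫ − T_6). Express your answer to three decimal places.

Exact integral: ∫_-2^0.5 r(u) du ≈ 5.80729.
T_6 ≈ 5.78921.
Error ≈ 5.80729 − 5.78921 ≈ 0.018.

0.018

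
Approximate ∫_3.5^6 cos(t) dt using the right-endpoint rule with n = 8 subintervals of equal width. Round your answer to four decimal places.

Δt = (6 − 3.5)/8 = 0.3125.
Right endpoints: 3.8125, 4.125, 4.4375, 4.75, 5.0625, 5.375, 5.6875, 6.
f(3.8125) ≈ -0.7833, f(4.125) ≈ -0.5542, f(4.4375) ≈ -0.2714, f(4.75) ≈ 0.0376, f(5.0625) ≈ 0.3430, f(5.375) ≈ 0.6152, f(5.6875) ≈ 0.8278, f(6) ≈ 0.9602.
Sum = Δt · [f(3.8125) + f(4.125) + f(4.4375) + ...].
Sum ≈ 0.3671.

0.3671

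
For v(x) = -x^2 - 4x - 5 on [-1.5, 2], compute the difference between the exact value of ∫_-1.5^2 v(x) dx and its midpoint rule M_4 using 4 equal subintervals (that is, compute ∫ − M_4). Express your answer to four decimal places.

Exact integral: ∫_-1.5^2 v(x) dx ≈ -24.791667.
M_4 ≈ -24.568359.
Error ≈ -24.791667 − (-24.568359) ≈ -0.2233.

-0.2233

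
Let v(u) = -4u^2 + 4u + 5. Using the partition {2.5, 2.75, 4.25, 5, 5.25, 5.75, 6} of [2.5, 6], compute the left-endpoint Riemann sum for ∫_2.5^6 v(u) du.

Subinterval widths: 0.25, 1.5, 0.75, 0.25, 0.5, 0.25.
Left endpoints: 2.5, 2.75, 4.25, 5, 5.25, 5.75.
v(2.5) = -10, v(2.75) = -14.25, v(4.25) = -50.25, v(5) = -75, v(5.25) = -84.25, v(5.75) = -104.25.
Sum = Σ Δu_i · v(u_i).
Sum = -148.5.

-148.5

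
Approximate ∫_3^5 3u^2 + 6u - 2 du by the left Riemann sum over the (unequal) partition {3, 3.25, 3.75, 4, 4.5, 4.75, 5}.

131

Subinterval widths: 0.25, 0.5, 0.25, 0.5, 0.25, 0.25.
Left endpoints: 3, 3.25, 3.75, 4, 4.5, 4.75.
f(3) = 43, f(3.25) = 49.1875, f(3.75) = 62.6875, f(4) = 70, f(4.5) = 85.75, f(4.75) = 94.1875.
Sum = Σ Δu_i · f(u_i).
Sum = 131.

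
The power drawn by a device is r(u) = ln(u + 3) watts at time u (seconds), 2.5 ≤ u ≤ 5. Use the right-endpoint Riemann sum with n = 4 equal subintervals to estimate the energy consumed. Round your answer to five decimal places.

4.87466

Δu = (5 − 2.5)/4 = 0.625.
Right endpoints: 3.125, 3.75, 4.375, 5.
r(3.125) ≈ 1.81238, r(3.75) ≈ 1.90954, r(4.375) ≈ 1.99810, r(5) ≈ 2.07944.
Sum = Δu · [r(3.125) + r(3.75) + r(4.375) + r(5)].
Sum ≈ 4.87466.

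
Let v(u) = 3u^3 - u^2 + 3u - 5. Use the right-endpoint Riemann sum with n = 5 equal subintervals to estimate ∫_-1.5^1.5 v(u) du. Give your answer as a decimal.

-8.655

Δu = (1.5 − (-1.5))/5 = 0.6.
Right endpoints: -0.9, -0.3, 0.3, 0.9, 1.5.
v(-0.9) = -10.697, v(-0.3) = -6.071, v(0.3) = -4.109, v(0.9) = -0.923, v(1.5) = 7.375.
Sum = Δu · [v(-0.9) + v(-0.3) + v(0.3) + v(0.9) + v(1.5)].
Sum = -8.655.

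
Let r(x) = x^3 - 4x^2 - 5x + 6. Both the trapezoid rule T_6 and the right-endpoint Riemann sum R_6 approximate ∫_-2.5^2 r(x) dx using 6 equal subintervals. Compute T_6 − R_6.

-3.796875

T_6 = -6.64453125.
R_6 = -2.84765625.
T_6 − R_6 = -3.796875.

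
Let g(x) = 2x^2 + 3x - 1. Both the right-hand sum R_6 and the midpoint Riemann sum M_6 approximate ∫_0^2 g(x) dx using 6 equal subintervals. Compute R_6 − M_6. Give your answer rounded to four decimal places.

2.4444

R_6 ≈ 11.740741.
M_6 ≈ 9.296296.
R_6 − M_6 ≈ 2.4444.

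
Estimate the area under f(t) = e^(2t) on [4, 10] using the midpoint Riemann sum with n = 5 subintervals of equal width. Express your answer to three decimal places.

192848480.438

Δt = (10 − 4)/5 = 1.2.
Midpoints: 4.6, 5.8, 7, 8.2, 9.4.
f(4.6) ≈ 9897.129, f(5.8) ≈ 109097.799, f(7) ≈ 1202604.284, f(8.2) ≈ 13256519.140, f(9.4) ≈ 146128948.679.
Sum = Δt · [f(4.6) + f(5.8) + f(7) + f(8.2) + f(9.4)].
Sum ≈ 192848480.438.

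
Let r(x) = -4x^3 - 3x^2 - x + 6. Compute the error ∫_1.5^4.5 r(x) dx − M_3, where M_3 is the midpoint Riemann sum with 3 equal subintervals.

Exact integral: ∫_1.5^4.5 r(x) dx = -483.75.
M_3 = -474.
Error = -483.75 − (-474) = -9.75.

-9.75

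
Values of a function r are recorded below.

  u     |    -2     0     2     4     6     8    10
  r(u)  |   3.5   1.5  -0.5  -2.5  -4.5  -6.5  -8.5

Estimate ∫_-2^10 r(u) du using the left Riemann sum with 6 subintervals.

-18

Δu = 2.
Sum = 2·[3.5 + 1.5 + (-0.5) + (-2.5) + (-4.5) + (-6.5)] = -18.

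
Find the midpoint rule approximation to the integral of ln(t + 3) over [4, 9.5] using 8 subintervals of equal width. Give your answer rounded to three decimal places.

Δt = (9.5 − 4)/8 = 0.6875.
Midpoints: 4.34375, 5.03125, 5.71875, 6.40625, 7.09375, 7.78125, 8.46875, 9.15625.
f(4.34375) ≈ 1.994, f(5.03125) ≈ 2.083, f(5.71875) ≈ 2.165, f(6.40625) ≈ 2.241, f(7.09375) ≈ 2.312, f(7.78125) ≈ 2.378, f(8.46875) ≈ 2.440, f(9.15625) ≈ 2.498.
Sum = Δt · [f(4.34375) + f(5.03125) + f(5.71875) + ...].
Sum ≈ 12.451.

12.451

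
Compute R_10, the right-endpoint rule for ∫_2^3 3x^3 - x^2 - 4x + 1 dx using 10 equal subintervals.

Δx = (3 − 2)/10 = 0.1.
Right endpoints: 2.1, 2.2, 2.3, 2.4, 2.5, 2.6, 2.7, 2.8, 2.9, 3.
f(2.1) = 15.973, f(2.2) = 19.304, f(2.3) = 23.011, f(2.4) = 27.112, f(2.5) = 31.625, f(2.6) = 36.568, f(2.7) = 41.959, f(2.8) = 47.816, f(2.9) = 54.157, f(3) = 61.
Sum = Δx · [f(2.1) + f(2.2) + f(2.3) + ...].
Sum = 35.8525.

35.8525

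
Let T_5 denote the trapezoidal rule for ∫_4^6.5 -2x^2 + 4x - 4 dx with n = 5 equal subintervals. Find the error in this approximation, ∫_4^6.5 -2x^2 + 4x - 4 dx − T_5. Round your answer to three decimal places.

Exact integral: ∫_4^6.5 f(x) dx ≈ -97.91667.
T_5 = -98.125.
Error ≈ -97.91667 − (-98.125) ≈ 0.208.

0.208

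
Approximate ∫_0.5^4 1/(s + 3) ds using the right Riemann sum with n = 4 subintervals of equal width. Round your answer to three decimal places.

0.635

Δs = (4 − 0.5)/4 = 0.875.
Right endpoints: 1.375, 2.25, 3.125, 4.
f(1.375) = 8/35, f(2.25) = 4/21, f(3.125) = 8/49, f(4) = 1/7.
Sum = Δs · [f(1.375) + f(2.25) + f(3.125) + f(4)].
Sum ≈ 0.635.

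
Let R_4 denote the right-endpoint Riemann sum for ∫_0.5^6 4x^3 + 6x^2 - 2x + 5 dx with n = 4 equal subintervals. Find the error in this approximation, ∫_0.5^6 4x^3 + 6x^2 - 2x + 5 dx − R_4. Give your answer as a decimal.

-811.55078125

Exact integral: ∫_0.5^6 f(x) dx = 1719.4375.
R_4 = 2530.98828125.
Error = 1719.4375 − 2530.98828125 = -811.55078125.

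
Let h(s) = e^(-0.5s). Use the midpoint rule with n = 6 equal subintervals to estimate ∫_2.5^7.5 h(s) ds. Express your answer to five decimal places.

0.52219

Δs = (7.5 − 2.5)/6 = 5/6.
Midpoints: 35/12, 3.75, 55/12, 65/12, 6.25, 85/12.
h(35/12) ≈ 0.23262, h(3.75) ≈ 0.15335, h(55/12) ≈ 0.10110, h(65/12) ≈ 0.06665, h(6.25) ≈ 0.04394, h(85/12) ≈ 0.02897.
Sum = Δs · [h(35/12) + h(3.75) + h(55/12) + ...].
Sum ≈ 0.52219.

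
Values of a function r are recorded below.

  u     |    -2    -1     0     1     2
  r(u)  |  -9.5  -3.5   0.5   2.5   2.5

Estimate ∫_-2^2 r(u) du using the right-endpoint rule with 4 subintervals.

2

Δu = 1.
Sum = 1·[(-3.5) + 0.5 + 2.5 + 2.5] = 2.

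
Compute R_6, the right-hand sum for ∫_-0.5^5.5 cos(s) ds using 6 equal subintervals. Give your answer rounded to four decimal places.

-0.2914

Δs = (5.5 − (-0.5))/6 = 1.
Right endpoints: 0.5, 1.5, 2.5, 3.5, 4.5, 5.5.
f(0.5) ≈ 0.8776, f(1.5) ≈ 0.0707, f(2.5) ≈ -0.8011, f(3.5) ≈ -0.9365, f(4.5) ≈ -0.2108, f(5.5) ≈ 0.7087.
Sum = Δs · [f(0.5) + f(1.5) + f(2.5) + ...].
Sum ≈ -0.2914.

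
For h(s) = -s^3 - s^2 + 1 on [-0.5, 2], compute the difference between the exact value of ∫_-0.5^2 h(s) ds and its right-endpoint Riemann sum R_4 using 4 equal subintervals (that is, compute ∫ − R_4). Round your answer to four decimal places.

Exact integral: ∫_-0.5^2 h(s) ds ≈ -4.192708.
R_4 ≈ -8.432617.
Error ≈ -4.192708 − (-8.432617) ≈ 4.2399.

4.2399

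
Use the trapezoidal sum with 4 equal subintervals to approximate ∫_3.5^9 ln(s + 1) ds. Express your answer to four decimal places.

Δs = (9 − 3.5)/4 = 1.375.
f(3.5) ≈ 1.5041, f(4.875) ≈ 1.7707, f(6.25) ≈ 1.9810, f(7.625) ≈ 2.1547, f(9) ≈ 2.3026.
T_4 = (Δs/2)·[f(s_0) + 2f(s_1) + 2f(s_2) + 2f(s_3) + f(s_4)].
Sum ≈ 10.7383.

10.7383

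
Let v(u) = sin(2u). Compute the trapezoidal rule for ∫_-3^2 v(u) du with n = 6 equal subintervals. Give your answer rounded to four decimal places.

Δu = (2 − (-3))/6 = 5/6.
v(-3) ≈ 0.2794, v(-13/6) ≈ 0.9290, v(-4/3) ≈ -0.4573, v(-0.5) ≈ -0.8415, v(1/3) ≈ 0.6184, v(7/6) ≈ 0.7231, v(2) ≈ -0.7568.
T_6 = (Δu/2)·[v(u_0) + 2v(u_1) + ... + 2v(u_{5}) + v(u_6)].
Sum ≈ 0.6109.

0.6109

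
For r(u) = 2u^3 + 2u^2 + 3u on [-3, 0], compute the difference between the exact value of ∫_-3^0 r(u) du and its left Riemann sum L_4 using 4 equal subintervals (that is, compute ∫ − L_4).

Exact integral: ∫_-3^0 r(u) du = -36.
L_4 = -54.84375.
Error = -36 − (-54.84375) = 18.84375.

18.84375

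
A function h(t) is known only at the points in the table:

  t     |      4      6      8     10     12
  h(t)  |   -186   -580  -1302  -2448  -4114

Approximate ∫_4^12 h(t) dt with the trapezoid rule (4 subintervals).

-12960

Δt = 2.
T_4 = (2/2)·[(-186) + 2·(-580) + 2·(-1302) + 2·(-2448) + (-4114)] = -12960.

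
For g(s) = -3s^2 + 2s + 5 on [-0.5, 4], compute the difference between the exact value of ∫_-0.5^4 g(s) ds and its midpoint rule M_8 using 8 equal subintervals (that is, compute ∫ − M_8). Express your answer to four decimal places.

Exact integral: ∫_-0.5^4 g(s) ds = -25.875.
M_8 ≈ -25.519043.
Error ≈ -25.875 − (-25.519043) ≈ -0.3560.

-0.3560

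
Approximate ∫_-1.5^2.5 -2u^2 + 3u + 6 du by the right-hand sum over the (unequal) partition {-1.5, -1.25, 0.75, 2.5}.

15.78125

Subinterval widths: 0.25, 2, 1.75.
Right endpoints: -1.25, 0.75, 2.5.
f(-1.25) = -0.875, f(0.75) = 7.125, f(2.5) = 1.
Sum = Σ Δu_i · f(u_i).
Sum = 15.78125.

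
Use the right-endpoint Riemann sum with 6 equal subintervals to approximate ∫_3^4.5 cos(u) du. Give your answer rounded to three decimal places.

Δu = (4.5 − 3)/6 = 0.25.
Right endpoints: 3.25, 3.5, 3.75, 4, 4.25, 4.5.
f(3.25) ≈ -0.994, f(3.5) ≈ -0.936, f(3.75) ≈ -0.821, f(4) ≈ -0.654, f(4.25) ≈ -0.446, f(4.5) ≈ -0.211.
Sum = Δu · [f(3.25) + f(3.5) + f(3.75) + ...].
Sum ≈ -1.015.

-1.015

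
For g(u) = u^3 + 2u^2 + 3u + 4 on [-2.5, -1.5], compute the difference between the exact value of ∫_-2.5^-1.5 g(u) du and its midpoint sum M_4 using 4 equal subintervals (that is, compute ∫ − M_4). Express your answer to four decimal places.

-0.0208

Exact integral: ∫_-2.5^-1.5 g(u) du ≈ -2.333333.
M_4 = -2.3125.
Error ≈ -2.333333 − (-2.3125) ≈ -0.0208.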